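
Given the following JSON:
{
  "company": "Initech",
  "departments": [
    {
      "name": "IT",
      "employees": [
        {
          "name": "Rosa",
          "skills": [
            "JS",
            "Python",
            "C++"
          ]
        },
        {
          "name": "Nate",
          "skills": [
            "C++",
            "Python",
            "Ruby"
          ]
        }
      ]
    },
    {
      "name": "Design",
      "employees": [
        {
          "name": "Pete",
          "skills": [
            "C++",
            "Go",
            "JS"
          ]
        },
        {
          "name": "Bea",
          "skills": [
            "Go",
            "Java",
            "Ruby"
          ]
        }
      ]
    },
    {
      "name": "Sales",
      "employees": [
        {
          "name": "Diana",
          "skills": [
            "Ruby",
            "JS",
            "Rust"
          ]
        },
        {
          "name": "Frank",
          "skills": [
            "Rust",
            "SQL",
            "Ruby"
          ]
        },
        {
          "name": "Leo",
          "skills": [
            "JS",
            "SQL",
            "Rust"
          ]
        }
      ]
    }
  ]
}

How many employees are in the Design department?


Path: departments[1].employees
Count: 2

ANSWER: 2


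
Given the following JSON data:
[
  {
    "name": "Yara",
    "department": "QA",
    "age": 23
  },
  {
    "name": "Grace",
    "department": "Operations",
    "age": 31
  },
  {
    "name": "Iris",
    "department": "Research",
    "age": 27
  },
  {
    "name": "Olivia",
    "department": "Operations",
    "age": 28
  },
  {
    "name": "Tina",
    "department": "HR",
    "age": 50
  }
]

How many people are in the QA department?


Scanning records for department = QA
  Record 0: Yara
Count: 1

ANSWER: 1


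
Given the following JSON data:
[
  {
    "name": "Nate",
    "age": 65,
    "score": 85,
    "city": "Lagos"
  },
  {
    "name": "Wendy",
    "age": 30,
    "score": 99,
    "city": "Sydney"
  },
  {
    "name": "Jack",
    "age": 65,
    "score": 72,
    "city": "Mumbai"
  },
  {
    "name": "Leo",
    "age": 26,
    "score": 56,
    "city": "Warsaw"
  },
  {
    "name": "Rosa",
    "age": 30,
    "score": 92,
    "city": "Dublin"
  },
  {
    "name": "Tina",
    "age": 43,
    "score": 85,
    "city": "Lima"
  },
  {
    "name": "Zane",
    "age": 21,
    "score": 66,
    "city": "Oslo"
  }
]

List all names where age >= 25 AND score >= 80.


Checking both conditions:
  Nate (age=65, score=85) -> YES
  Wendy (age=30, score=99) -> YES
  Jack (age=65, score=72) -> no
  Leo (age=26, score=56) -> no
  Rosa (age=30, score=92) -> YES
  Tina (age=43, score=85) -> YES
  Zane (age=21, score=66) -> no


ANSWER: Nate, Wendy, Rosa, Tina


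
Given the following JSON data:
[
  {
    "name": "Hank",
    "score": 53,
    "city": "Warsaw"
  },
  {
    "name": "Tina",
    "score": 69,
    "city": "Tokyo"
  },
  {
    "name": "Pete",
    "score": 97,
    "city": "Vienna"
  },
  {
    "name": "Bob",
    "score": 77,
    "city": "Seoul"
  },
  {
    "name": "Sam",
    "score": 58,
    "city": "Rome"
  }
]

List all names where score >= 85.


Filtering records where score >= 85:
  Hank (score=53) -> no
  Tina (score=69) -> no
  Pete (score=97) -> YES
  Bob (score=77) -> no
  Sam (score=58) -> no


ANSWER: Pete


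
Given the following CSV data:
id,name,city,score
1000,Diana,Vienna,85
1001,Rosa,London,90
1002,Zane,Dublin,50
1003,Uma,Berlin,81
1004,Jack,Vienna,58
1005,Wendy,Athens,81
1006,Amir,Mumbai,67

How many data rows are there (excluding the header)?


Counting rows (excluding header):
Header: id,name,city,score
Data rows: 7

ANSWER: 7


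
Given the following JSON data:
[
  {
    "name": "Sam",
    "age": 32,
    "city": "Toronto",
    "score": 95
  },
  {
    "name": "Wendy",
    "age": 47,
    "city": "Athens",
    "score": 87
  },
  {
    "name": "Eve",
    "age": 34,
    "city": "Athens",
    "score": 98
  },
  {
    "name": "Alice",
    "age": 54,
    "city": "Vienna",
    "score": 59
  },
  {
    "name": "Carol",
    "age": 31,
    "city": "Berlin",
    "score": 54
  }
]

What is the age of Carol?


Looking up record where name = Carol
Record index: 4
Field 'age' = 31

ANSWER: 31


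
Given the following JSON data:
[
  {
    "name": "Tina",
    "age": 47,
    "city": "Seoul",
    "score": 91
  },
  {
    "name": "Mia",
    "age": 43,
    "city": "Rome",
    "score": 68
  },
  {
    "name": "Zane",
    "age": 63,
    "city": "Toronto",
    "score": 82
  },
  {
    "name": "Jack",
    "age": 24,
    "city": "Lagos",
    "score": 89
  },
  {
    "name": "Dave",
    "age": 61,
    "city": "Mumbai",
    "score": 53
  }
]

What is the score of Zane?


Looking up record where name = Zane
Record index: 2
Field 'score' = 82

ANSWER: 82


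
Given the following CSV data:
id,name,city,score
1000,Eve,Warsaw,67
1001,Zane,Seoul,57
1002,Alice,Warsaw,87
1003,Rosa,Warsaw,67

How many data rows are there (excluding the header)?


Counting rows (excluding header):
Header: id,name,city,score
Data rows: 4

ANSWER: 4


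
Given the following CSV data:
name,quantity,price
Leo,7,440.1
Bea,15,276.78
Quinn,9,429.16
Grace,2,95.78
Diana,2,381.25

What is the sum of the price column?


Values in 'price' column:
  Row 1: 440.1
  Row 2: 276.78
  Row 3: 429.16
  Row 4: 95.78
  Row 5: 381.25
Sum = 440.1 + 276.78 + 429.16 + 95.78 + 381.25 = 1623.07

ANSWER: 1623.07


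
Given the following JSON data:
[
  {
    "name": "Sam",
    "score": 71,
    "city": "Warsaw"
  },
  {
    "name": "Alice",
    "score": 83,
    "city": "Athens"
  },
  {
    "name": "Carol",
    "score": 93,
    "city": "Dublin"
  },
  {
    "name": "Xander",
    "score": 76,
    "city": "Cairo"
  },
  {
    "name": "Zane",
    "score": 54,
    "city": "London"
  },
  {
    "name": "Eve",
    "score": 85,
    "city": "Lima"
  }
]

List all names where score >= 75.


Filtering records where score >= 75:
  Sam (score=71) -> no
  Alice (score=83) -> YES
  Carol (score=93) -> YES
  Xander (score=76) -> YES
  Zane (score=54) -> no
  Eve (score=85) -> YES


ANSWER: Alice, Carol, Xander, Eve


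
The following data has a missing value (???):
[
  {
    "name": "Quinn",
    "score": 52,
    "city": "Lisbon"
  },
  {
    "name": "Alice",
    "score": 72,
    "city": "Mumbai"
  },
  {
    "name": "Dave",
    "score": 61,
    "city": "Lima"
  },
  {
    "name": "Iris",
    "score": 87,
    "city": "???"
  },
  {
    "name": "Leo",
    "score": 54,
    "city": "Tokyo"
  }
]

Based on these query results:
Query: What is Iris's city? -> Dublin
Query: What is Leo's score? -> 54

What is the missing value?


The missing value is Iris's city
From query: Iris's city = Dublin

ANSWER: Dublin


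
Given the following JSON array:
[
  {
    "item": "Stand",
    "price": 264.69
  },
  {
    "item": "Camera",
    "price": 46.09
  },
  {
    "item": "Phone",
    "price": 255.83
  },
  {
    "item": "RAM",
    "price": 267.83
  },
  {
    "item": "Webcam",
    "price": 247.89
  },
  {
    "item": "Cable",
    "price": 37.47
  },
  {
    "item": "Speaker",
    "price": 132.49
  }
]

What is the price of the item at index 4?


Array index 4 -> Webcam
price = 247.89

ANSWER: 247.89


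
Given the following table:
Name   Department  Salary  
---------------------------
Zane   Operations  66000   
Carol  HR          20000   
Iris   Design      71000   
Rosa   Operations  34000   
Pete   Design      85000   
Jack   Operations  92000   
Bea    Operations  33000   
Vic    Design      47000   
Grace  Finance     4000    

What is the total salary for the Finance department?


Finance department members:
  Grace: 4000
Total = 4000 = 4000

ANSWER: 4000


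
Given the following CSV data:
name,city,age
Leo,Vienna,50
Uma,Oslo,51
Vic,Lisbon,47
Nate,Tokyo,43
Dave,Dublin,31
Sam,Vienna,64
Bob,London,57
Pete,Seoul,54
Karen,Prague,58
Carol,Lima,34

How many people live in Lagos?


Scanning city column for 'Lagos':
Total matches: 0

ANSWER: 0


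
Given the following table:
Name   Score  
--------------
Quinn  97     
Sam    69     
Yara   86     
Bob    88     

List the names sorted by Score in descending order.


Sorting by Score (descending):
  Quinn: 97
  Bob: 88
  Yara: 86
  Sam: 69


ANSWER: Quinn, Bob, Yara, Sam


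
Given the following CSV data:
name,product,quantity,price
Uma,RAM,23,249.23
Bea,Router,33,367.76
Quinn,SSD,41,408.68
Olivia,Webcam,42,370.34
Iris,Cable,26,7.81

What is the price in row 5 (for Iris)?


Row 5: Iris
Column 'price' = 7.81

ANSWER: 7.81


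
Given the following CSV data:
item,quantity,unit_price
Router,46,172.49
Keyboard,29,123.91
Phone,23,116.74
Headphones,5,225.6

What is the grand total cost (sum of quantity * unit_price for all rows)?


Computing row totals:
  Router: 46 * 172.49 = 7934.54
  Keyboard: 29 * 123.91 = 3593.39
  Phone: 23 * 116.74 = 2685.02
  Headphones: 5 * 225.6 = 1128.0
Grand total = 7934.54 + 3593.39 + 2685.02 + 1128.0 = 15340.95

ANSWER: 15340.95


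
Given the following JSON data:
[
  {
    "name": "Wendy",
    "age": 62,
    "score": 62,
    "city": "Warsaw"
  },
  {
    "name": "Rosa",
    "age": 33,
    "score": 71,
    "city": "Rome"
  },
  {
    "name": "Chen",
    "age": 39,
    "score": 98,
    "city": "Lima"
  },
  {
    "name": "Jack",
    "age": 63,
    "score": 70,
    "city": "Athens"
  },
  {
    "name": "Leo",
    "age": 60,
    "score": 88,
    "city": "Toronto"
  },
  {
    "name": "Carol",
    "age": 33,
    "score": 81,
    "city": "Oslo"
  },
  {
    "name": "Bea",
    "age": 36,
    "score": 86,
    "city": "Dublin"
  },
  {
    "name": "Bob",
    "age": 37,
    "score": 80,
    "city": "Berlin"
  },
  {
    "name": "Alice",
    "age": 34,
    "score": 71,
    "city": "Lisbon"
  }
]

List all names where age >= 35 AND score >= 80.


Checking both conditions:
  Wendy (age=62, score=62) -> no
  Rosa (age=33, score=71) -> no
  Chen (age=39, score=98) -> YES
  Jack (age=63, score=70) -> no
  Leo (age=60, score=88) -> YES
  Carol (age=33, score=81) -> no
  Bea (age=36, score=86) -> YES
  Bob (age=37, score=80) -> YES
  Alice (age=34, score=71) -> no


ANSWER: Chen, Leo, Bea, Bob


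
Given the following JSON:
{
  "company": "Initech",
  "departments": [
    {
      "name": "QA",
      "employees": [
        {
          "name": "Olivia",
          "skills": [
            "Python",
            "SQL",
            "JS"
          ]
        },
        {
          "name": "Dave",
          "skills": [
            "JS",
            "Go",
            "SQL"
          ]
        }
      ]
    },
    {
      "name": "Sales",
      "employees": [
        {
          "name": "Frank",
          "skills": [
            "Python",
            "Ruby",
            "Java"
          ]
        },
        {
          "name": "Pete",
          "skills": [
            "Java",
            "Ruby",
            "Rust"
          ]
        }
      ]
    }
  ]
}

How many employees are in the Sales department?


Path: departments[1].employees
Count: 2

ANSWER: 2


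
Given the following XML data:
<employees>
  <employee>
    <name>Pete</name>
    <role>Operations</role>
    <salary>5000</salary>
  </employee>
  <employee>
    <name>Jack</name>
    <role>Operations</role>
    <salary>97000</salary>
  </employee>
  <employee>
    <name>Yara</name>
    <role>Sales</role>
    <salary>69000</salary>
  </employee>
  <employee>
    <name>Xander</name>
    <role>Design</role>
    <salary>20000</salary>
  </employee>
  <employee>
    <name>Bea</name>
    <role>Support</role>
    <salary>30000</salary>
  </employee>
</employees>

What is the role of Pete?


Searching for <employee> with <name>Pete</name>
Found at position 1
<role>Operations</role>

ANSWER: Operations


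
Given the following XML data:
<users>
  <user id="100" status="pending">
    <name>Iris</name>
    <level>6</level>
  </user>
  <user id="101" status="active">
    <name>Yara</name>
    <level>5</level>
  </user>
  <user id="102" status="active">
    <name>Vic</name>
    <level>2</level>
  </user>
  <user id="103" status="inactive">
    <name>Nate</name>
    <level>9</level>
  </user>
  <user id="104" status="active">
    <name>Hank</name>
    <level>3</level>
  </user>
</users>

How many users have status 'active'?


Counting users with status='active':
  Yara (id=101) -> MATCH
  Vic (id=102) -> MATCH
  Hank (id=104) -> MATCH
Count: 3

ANSWER: 3


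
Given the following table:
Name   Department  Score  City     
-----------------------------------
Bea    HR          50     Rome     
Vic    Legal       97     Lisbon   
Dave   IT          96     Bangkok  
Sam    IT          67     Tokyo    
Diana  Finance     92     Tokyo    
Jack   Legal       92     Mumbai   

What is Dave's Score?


Row 3: Dave
Score = 96

ANSWER: 96


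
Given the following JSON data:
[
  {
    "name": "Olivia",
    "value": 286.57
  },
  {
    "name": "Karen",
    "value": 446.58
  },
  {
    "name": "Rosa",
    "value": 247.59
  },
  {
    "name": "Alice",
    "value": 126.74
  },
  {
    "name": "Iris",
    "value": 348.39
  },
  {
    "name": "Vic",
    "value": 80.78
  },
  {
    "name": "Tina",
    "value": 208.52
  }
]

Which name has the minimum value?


Comparing values:
  Olivia: 286.57
  Karen: 446.58
  Rosa: 247.59
  Alice: 126.74
  Iris: 348.39
  Vic: 80.78
  Tina: 208.52
Minimum: Vic (80.78)

ANSWER: Vic


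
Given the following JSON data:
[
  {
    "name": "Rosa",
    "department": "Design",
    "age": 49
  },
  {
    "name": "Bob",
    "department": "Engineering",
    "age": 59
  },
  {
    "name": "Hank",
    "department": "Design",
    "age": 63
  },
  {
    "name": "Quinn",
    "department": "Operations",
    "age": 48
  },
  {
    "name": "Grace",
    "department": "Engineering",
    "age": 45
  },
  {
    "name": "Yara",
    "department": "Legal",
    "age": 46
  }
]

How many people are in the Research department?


Scanning records for department = Research
  No matches found
Count: 0

ANSWER: 0


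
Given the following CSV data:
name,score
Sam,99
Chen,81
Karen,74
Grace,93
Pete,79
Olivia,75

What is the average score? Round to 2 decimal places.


Scores: 99, 81, 74, 93, 79, 75
Sum = 501
Count = 6
Average = 501 / 6 = 83.50

ANSWER: 83.50


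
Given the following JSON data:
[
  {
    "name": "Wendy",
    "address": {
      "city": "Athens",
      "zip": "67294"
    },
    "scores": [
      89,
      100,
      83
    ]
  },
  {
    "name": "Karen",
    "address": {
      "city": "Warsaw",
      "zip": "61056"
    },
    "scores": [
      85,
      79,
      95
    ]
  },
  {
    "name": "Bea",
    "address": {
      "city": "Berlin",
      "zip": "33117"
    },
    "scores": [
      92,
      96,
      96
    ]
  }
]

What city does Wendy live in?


Path: records[0].address.city
Value: Athens

ANSWER: Athens


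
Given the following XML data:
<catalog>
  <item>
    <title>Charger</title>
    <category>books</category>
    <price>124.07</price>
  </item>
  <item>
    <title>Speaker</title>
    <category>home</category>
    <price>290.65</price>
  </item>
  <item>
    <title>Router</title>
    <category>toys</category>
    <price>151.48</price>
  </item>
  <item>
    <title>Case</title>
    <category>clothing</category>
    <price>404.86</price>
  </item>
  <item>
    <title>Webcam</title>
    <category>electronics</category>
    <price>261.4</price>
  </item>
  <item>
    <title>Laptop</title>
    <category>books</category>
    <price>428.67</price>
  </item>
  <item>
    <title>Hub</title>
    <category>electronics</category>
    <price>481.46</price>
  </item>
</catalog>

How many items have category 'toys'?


Scanning <item> elements for <category>toys</category>:
  Item 3: Router -> MATCH
Count: 1

ANSWER: 1


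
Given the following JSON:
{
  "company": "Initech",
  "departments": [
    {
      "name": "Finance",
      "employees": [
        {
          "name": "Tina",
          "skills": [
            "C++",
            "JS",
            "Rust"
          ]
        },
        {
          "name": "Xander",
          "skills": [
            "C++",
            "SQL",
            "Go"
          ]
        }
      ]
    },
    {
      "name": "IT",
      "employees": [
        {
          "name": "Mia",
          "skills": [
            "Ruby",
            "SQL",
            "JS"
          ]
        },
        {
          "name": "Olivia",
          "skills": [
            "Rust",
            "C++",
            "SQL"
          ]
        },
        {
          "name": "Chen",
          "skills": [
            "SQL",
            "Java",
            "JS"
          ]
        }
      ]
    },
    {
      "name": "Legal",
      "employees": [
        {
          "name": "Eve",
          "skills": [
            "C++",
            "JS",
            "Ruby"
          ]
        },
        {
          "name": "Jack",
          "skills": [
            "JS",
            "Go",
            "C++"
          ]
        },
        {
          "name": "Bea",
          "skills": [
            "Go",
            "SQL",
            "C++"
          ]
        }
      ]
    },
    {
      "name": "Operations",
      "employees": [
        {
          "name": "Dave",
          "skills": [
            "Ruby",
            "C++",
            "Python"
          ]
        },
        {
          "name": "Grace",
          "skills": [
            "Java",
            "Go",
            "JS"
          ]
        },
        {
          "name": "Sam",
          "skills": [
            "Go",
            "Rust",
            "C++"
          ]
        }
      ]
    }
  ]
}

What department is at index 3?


Path: departments[3].name
Value: Operations

ANSWER: Operations


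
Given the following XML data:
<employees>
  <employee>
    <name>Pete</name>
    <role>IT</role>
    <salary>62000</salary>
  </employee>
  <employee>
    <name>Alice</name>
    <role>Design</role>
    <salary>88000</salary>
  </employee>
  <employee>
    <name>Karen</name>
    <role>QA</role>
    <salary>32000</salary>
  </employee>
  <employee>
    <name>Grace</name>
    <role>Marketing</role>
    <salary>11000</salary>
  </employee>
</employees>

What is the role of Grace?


Searching for <employee> with <name>Grace</name>
Found at position 4
<role>Marketing</role>

ANSWER: Marketing


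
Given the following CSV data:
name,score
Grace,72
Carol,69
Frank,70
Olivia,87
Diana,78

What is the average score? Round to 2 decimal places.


Scores: 72, 69, 70, 87, 78
Sum = 376
Count = 5
Average = 376 / 5 = 75.20

ANSWER: 75.20


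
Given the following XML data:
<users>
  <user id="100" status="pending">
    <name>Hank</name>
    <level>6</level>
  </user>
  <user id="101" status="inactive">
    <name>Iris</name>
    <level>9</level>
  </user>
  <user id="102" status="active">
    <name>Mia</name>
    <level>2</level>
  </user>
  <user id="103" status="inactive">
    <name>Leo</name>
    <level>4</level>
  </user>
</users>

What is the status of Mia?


Finding user with name = Mia
user id="102" status="active"

ANSWER: active


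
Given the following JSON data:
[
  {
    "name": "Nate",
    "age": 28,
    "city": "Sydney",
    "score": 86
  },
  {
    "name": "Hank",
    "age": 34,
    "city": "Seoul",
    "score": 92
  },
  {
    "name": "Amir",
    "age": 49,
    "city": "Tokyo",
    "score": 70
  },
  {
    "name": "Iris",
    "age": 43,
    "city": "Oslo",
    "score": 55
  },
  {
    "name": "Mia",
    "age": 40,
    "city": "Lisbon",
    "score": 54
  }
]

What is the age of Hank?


Looking up record where name = Hank
Record index: 1
Field 'age' = 34

ANSWER: 34


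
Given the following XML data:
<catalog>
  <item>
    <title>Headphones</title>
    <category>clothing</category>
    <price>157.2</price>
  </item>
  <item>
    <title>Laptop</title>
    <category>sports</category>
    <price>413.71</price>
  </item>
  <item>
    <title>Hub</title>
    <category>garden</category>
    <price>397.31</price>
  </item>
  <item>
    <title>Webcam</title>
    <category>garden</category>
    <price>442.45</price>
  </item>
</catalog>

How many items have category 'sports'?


Scanning <item> elements for <category>sports</category>:
  Item 2: Laptop -> MATCH
Count: 1

ANSWER: 1


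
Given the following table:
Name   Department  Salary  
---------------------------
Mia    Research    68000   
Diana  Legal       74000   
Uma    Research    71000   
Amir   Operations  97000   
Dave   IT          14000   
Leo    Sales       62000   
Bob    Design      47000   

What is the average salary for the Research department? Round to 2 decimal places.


Research department members:
  Mia: 68000
  Uma: 71000
Sum = 139000
Count = 2
Average = 139000 / 2 = 69500.00

ANSWER: 69500.00


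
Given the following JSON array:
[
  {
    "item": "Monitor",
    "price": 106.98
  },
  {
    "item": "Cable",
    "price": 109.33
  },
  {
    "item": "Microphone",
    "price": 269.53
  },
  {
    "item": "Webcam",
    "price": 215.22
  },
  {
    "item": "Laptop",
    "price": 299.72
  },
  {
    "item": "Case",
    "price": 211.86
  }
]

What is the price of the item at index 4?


Array index 4 -> Laptop
price = 299.72

ANSWER: 299.72


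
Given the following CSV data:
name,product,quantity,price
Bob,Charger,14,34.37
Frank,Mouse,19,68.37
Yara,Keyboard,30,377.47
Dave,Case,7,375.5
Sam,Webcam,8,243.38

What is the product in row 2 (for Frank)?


Row 2: Frank
Column 'product' = Mouse

ANSWER: Mouse


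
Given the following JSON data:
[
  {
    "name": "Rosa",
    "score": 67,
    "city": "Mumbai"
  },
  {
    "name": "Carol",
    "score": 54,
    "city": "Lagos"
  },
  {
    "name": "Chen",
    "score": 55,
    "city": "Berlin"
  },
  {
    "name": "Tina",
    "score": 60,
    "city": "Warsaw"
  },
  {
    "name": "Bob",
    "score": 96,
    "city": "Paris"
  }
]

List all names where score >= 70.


Filtering records where score >= 70:
  Rosa (score=67) -> no
  Carol (score=54) -> no
  Chen (score=55) -> no
  Tina (score=60) -> no
  Bob (score=96) -> YES


ANSWER: Bob


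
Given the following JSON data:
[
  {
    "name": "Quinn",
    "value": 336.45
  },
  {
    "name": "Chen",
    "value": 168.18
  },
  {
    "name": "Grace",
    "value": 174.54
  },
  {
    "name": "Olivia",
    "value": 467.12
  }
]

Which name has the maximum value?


Comparing values:
  Quinn: 336.45
  Chen: 168.18
  Grace: 174.54
  Olivia: 467.12
Maximum: Olivia (467.12)

ANSWER: Olivia


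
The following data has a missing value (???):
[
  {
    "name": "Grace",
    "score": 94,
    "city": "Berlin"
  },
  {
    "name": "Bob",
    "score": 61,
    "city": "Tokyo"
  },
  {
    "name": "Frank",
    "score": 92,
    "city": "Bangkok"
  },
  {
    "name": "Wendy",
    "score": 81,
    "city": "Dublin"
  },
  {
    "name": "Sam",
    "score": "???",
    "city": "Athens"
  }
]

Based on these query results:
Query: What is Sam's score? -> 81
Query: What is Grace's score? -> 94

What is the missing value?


The missing value is Sam's score
From query: Sam's score = 81

ANSWER: 81


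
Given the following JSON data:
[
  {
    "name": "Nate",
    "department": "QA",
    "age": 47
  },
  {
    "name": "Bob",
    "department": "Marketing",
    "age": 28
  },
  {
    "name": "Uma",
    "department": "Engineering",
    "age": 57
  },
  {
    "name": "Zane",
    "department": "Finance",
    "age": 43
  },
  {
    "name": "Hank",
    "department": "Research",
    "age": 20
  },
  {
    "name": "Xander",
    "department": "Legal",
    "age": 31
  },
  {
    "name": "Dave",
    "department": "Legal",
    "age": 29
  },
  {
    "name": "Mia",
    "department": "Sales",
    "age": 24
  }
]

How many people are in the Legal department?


Scanning records for department = Legal
  Record 5: Xander
  Record 6: Dave
Count: 2

ANSWER: 2


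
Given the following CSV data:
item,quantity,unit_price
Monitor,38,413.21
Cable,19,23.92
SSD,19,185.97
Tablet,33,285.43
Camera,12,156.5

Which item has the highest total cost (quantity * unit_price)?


Computing row totals:
  Monitor: 15701.98
  Cable: 454.48
  SSD: 3533.43
  Tablet: 9419.19
  Camera: 1878.0
Maximum: Monitor (15701.98)

ANSWER: Monitor


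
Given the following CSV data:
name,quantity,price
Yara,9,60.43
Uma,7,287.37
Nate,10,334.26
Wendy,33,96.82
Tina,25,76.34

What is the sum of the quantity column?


Values in 'quantity' column:
  Row 1: 9
  Row 2: 7
  Row 3: 10
  Row 4: 33
  Row 5: 25
Sum = 9 + 7 + 10 + 33 + 25 = 84

ANSWER: 84


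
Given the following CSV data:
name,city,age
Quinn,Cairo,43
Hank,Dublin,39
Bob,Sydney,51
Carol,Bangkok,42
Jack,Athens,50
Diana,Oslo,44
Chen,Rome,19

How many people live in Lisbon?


Scanning city column for 'Lisbon':
Total matches: 0

ANSWER: 0


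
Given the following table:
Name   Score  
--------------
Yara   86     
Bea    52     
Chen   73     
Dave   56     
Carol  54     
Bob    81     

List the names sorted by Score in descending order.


Sorting by Score (descending):
  Yara: 86
  Bob: 81
  Chen: 73
  Dave: 56
  Carol: 54
  Bea: 52


ANSWER: Yara, Bob, Chen, Dave, Carol, Bea


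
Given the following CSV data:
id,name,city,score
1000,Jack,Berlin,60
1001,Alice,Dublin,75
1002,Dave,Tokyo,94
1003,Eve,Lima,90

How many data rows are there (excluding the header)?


Counting rows (excluding header):
Header: id,name,city,score
Data rows: 4

ANSWER: 4


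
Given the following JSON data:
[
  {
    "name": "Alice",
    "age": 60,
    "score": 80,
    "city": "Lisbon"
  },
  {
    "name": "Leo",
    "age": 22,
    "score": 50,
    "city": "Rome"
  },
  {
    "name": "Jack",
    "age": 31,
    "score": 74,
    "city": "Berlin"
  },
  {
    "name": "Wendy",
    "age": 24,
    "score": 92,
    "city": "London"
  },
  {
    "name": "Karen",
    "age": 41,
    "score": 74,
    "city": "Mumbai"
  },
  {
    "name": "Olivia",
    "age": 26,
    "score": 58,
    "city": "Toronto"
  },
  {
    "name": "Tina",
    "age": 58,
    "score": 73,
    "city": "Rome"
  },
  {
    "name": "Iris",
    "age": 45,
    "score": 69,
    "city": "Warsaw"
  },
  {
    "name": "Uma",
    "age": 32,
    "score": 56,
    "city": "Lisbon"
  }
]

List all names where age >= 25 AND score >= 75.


Checking both conditions:
  Alice (age=60, score=80) -> YES
  Leo (age=22, score=50) -> no
  Jack (age=31, score=74) -> no
  Wendy (age=24, score=92) -> no
  Karen (age=41, score=74) -> no
  Olivia (age=26, score=58) -> no
  Tina (age=58, score=73) -> no
  Iris (age=45, score=69) -> no
  Uma (age=32, score=56) -> no


ANSWER: Alice


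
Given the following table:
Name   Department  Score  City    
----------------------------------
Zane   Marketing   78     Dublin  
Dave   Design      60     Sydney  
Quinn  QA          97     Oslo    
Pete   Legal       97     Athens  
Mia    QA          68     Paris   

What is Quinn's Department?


Row 3: Quinn
Department = QA

ANSWER: QA


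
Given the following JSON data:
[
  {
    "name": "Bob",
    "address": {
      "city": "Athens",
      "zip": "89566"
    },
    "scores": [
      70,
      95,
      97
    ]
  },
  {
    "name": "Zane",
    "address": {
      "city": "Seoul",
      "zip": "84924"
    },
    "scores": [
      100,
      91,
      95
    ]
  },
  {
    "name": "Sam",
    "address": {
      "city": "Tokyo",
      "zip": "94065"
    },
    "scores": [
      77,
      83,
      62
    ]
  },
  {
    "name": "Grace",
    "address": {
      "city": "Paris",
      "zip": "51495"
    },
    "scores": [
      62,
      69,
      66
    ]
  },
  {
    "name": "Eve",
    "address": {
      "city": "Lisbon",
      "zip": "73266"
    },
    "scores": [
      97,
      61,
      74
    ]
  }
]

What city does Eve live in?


Path: records[4].address.city
Value: Lisbon

ANSWER: Lisbon


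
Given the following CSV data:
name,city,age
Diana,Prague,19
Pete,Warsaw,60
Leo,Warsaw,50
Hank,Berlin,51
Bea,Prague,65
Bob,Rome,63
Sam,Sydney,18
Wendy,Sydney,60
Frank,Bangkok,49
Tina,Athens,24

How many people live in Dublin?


Scanning city column for 'Dublin':
Total matches: 0

ANSWER: 0


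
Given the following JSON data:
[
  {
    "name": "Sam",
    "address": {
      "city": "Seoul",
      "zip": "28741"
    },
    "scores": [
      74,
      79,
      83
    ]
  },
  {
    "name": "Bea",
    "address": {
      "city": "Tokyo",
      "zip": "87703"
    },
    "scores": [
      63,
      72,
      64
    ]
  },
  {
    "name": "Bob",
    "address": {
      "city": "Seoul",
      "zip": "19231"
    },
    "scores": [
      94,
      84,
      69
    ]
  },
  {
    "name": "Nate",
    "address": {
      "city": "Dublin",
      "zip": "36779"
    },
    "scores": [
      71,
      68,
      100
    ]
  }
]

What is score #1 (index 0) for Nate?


Path: records[3].scores[0]
Value: 71

ANSWER: 71


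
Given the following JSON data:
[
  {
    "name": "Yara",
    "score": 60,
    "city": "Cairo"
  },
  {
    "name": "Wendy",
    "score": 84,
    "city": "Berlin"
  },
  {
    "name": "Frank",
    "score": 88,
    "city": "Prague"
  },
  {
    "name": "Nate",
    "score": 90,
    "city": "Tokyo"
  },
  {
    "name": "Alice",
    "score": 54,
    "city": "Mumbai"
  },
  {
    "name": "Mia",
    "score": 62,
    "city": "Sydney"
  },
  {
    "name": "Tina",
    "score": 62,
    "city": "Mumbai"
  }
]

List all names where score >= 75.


Filtering records where score >= 75:
  Yara (score=60) -> no
  Wendy (score=84) -> YES
  Frank (score=88) -> YES
  Nate (score=90) -> YES
  Alice (score=54) -> no
  Mia (score=62) -> no
  Tina (score=62) -> no


ANSWER: Wendy, Frank, Nate


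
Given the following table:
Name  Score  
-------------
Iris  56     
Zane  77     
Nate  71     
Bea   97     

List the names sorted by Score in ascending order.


Sorting by Score (ascending):
  Iris: 56
  Nate: 71
  Zane: 77
  Bea: 97


ANSWER: Iris, Nate, Zane, Bea


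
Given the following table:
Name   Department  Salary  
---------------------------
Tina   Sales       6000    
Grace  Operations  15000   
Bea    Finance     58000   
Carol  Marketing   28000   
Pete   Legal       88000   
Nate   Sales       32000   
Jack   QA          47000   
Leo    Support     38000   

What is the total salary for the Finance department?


Finance department members:
  Bea: 58000
Total = 58000 = 58000

ANSWER: 58000


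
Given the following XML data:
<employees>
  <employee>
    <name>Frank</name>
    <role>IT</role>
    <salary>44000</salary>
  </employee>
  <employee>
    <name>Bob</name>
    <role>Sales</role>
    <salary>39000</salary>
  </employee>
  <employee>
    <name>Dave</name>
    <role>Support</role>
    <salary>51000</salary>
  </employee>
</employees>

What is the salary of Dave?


Searching for <employee> with <name>Dave</name>
Found at position 3
<salary>51000</salary>

ANSWER: 51000


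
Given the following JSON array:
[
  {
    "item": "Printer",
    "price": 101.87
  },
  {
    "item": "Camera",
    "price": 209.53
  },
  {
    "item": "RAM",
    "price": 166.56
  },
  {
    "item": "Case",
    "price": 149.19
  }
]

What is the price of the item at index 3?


Array index 3 -> Case
price = 149.19

ANSWER: 149.19


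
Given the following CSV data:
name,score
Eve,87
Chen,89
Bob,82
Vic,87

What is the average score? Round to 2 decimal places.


Scores: 87, 89, 82, 87
Sum = 345
Count = 4
Average = 345 / 4 = 86.25

ANSWER: 86.25


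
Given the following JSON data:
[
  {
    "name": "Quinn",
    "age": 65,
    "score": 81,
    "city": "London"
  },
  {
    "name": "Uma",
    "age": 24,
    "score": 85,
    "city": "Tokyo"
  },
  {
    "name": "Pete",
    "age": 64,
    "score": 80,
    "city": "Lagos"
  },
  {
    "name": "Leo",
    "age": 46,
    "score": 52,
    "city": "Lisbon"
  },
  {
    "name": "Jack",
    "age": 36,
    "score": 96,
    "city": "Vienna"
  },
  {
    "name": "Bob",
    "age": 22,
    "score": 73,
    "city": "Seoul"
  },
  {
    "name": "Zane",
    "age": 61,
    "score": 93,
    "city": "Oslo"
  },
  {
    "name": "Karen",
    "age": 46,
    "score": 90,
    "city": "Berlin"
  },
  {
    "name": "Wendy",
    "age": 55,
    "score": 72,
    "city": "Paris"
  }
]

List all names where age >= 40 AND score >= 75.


Checking both conditions:
  Quinn (age=65, score=81) -> YES
  Uma (age=24, score=85) -> no
  Pete (age=64, score=80) -> YES
  Leo (age=46, score=52) -> no
  Jack (age=36, score=96) -> no
  Bob (age=22, score=73) -> no
  Zane (age=61, score=93) -> YES
  Karen (age=46, score=90) -> YES
  Wendy (age=55, score=72) -> no


ANSWER: Quinn, Pete, Zane, Karen


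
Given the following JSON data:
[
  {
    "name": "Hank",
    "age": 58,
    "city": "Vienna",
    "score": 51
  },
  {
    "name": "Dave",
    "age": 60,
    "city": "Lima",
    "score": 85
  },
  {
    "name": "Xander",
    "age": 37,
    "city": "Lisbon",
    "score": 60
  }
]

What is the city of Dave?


Looking up record where name = Dave
Record index: 1
Field 'city' = Lima

ANSWER: Lima


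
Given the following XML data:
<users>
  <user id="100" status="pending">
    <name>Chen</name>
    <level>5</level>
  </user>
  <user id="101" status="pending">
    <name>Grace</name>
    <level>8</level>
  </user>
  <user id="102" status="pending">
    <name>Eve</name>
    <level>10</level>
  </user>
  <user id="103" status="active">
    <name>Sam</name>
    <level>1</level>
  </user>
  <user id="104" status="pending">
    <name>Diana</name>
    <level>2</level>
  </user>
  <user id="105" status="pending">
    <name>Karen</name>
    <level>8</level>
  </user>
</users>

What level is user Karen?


Finding user: Karen
<level>8</level>

ANSWER: 8


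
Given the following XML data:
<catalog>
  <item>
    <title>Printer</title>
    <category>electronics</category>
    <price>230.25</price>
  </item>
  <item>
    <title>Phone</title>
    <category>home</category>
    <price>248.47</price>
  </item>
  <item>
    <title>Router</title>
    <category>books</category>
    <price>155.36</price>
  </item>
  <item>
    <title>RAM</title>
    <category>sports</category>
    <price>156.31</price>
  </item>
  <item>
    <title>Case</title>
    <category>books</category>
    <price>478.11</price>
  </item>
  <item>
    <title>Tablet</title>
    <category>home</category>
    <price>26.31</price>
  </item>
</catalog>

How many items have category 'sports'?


Scanning <item> elements for <category>sports</category>:
  Item 4: RAM -> MATCH
Count: 1

ANSWER: 1


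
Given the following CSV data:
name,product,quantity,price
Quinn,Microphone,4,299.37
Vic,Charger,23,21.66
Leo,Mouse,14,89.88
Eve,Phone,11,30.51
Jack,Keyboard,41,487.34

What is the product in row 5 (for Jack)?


Row 5: Jack
Column 'product' = Keyboard

ANSWER: Keyboard


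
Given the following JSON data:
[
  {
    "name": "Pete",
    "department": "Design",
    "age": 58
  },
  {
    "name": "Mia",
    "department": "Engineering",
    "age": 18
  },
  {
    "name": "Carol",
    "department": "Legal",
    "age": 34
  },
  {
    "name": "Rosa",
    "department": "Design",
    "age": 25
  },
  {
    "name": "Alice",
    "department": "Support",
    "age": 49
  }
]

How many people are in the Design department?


Scanning records for department = Design
  Record 0: Pete
  Record 3: Rosa
Count: 2

ANSWER: 2


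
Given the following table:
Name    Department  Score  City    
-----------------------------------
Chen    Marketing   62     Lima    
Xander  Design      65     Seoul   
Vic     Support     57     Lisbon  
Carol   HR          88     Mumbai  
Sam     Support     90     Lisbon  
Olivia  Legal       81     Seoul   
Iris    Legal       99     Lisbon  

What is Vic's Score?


Row 3: Vic
Score = 57

ANSWER: 57


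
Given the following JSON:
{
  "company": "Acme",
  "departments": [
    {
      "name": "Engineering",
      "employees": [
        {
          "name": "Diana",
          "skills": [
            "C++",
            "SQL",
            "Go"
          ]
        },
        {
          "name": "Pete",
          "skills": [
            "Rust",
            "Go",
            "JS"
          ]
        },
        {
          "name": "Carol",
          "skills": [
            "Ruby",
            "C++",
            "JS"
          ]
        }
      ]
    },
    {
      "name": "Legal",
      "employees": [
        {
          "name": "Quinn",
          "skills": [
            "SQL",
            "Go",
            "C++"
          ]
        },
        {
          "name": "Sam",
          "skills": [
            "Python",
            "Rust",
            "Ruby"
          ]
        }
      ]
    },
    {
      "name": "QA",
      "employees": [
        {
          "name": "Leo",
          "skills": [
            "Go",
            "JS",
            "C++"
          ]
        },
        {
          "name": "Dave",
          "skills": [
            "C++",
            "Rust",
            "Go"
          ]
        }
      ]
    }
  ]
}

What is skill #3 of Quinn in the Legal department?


Path: departments[1].employees[0].skills[2]
Value: C++

ANSWER: C++


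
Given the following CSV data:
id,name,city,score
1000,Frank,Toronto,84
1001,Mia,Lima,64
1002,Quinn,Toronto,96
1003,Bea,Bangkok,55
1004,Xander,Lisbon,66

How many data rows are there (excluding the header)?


Counting rows (excluding header):
Header: id,name,city,score
Data rows: 5

ANSWER: 5


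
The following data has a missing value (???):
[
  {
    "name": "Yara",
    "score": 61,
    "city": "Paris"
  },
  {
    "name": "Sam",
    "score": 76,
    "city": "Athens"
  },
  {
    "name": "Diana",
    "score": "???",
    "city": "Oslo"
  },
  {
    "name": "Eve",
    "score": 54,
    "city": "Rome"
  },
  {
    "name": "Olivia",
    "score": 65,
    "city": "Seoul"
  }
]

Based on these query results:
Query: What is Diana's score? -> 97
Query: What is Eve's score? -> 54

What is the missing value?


The missing value is Diana's score
From query: Diana's score = 97

ANSWER: 97


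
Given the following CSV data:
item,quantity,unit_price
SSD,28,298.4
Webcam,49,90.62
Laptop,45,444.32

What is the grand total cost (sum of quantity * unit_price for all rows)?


Computing row totals:
  SSD: 28 * 298.4 = 8355.2
  Webcam: 49 * 90.62 = 4440.38
  Laptop: 45 * 444.32 = 19994.4
Grand total = 8355.2 + 4440.38 + 19994.4 = 32789.98

ANSWER: 32789.98


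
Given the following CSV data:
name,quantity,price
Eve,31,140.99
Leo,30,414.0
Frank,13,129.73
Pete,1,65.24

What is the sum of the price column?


Values in 'price' column:
  Row 1: 140.99
  Row 2: 414.0
  Row 3: 129.73
  Row 4: 65.24
Sum = 140.99 + 414.0 + 129.73 + 65.24 = 749.96

ANSWER: 749.96


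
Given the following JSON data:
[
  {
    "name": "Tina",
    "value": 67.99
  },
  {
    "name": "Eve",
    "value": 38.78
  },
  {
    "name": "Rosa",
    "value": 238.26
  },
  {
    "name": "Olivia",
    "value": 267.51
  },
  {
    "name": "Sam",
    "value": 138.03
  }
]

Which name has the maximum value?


Comparing values:
  Tina: 67.99
  Eve: 38.78
  Rosa: 238.26
  Olivia: 267.51
  Sam: 138.03
Maximum: Olivia (267.51)

ANSWER: Olivia


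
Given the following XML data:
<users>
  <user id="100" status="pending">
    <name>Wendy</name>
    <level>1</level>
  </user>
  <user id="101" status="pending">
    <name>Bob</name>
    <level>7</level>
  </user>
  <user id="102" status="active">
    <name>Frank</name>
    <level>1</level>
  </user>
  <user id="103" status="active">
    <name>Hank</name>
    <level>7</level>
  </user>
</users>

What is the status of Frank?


Finding user with name = Frank
user id="102" status="active"

ANSWER: active


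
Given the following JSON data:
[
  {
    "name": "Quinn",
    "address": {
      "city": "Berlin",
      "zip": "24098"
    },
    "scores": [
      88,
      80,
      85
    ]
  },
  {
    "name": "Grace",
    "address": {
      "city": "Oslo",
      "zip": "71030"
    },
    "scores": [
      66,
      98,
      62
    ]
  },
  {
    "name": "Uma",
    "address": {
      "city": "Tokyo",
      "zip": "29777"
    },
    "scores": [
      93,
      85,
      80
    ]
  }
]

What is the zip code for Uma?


Path: records[2].address.zip
Value: 29777

ANSWER: 29777


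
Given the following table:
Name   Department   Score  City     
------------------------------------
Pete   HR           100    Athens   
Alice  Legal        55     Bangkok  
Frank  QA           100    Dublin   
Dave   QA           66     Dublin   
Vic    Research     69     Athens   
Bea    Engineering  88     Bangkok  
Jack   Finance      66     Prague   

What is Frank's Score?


Row 3: Frank
Score = 100

ANSWER: 100
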